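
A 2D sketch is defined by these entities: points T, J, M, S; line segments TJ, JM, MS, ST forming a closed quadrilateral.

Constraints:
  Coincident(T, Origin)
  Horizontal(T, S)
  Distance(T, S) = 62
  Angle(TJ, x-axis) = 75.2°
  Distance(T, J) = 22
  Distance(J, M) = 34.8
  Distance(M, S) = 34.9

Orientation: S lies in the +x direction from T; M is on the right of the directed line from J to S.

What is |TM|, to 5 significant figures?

28.163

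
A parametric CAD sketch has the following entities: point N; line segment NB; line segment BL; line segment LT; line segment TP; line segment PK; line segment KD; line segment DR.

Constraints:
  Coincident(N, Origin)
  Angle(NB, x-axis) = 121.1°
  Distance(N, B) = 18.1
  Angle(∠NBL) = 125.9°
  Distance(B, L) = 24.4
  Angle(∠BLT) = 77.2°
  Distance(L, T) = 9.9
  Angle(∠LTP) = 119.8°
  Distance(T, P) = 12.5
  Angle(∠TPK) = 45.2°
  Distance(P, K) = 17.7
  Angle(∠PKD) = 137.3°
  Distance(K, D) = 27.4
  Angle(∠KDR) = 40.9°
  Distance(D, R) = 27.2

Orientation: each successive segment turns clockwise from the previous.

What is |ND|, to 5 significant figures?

60.857

N is at the origin; NB runs at 121.1° with length 18.1, so B = (-9.3493, 15.498). ∠NBL = 125.9° gives BL at 67.000° from the x-axis; with |BL| = 24.4, L = (0.18459, 37.959). ∠BLT = 77.2° gives LT at -35.800° from the x-axis; with |LT| = 9.9, T = (8.2141, 32.168). ∠LTP = 119.8° gives TP at -96.000° from the x-axis; with |TP| = 12.5, P = (6.9075, 19.736). ∠TPK = 45.2° gives PK at 129.20° from the x-axis; with |PK| = 17.7, K = (-4.2794, 33.453). ∠PKD = 137.3° gives KD at 86.500° from the x-axis; with |KD| = 27.4, D = (-2.6067, 60.802). Then |ND| = |D − N| = 60.857.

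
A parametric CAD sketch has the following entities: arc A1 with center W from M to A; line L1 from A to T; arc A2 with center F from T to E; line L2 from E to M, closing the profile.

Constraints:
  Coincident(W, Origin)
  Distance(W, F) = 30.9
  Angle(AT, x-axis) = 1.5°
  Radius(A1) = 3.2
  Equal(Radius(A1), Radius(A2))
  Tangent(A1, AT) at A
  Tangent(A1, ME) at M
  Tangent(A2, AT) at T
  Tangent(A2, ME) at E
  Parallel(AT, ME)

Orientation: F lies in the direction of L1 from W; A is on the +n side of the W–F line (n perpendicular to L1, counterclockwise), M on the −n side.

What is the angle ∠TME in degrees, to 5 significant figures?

11.702°

Tangency of A1 to both parallel lines with radius 3.2 puts A and M at W ± 3.2·n: A = (-0.083766, 3.1989), M = (0.083766, -3.1989). Equal radii place T and E the same way about F: T = F + 3.2·n = (30.806, 4.0078), E = F − 3.2·n = (30.973, -2.3900). Then cos ∠TME = MT·ME / (|MT||ME|), giving 11.702°.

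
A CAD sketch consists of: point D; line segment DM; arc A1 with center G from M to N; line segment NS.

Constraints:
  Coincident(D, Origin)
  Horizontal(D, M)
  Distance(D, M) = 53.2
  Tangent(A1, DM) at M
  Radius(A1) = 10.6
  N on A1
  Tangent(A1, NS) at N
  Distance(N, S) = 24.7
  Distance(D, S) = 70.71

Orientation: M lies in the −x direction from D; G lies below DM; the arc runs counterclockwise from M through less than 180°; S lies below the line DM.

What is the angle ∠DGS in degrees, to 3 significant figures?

117°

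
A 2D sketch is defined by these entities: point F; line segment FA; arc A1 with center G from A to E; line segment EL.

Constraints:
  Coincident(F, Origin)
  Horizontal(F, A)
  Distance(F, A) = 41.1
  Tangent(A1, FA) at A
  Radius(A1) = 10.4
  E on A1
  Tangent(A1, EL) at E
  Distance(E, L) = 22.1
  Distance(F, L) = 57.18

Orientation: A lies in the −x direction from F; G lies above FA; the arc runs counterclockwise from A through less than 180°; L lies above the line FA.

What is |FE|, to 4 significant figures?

36.62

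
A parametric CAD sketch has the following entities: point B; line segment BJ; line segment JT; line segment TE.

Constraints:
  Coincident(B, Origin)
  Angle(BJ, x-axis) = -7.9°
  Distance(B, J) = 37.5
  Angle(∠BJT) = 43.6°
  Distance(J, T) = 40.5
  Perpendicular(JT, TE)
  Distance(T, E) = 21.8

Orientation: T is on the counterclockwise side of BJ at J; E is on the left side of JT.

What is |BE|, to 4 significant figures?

13.95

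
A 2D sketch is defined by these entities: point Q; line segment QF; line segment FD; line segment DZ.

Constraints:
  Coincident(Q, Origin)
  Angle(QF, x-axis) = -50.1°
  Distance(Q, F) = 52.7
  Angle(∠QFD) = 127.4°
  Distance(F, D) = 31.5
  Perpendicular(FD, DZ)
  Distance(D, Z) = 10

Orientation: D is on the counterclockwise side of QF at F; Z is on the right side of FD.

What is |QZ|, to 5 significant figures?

81.996

Q is at the origin; QF runs at -50.1° with length 52.7, so F = 52.7·(cos -50.1°, sin -50.1°) = (33.804, -40.430). ∠QFD = 127.4°, so FD runs at -50.1° + (180° − 127.4°) = 2.5000° from the x-axis; with |FD| = 31.5, D = F + 31.5·(cos 2.5000°, sin 2.5000°) = (65.274, -39.056). FD is perpendicular to DZ; with |DZ| = 10.0 on the right of FD, Z = D + 10.0·(0.043619, -0.99905) = (65.711, -49.046). Then |QZ| = |Z − Q| = 81.996.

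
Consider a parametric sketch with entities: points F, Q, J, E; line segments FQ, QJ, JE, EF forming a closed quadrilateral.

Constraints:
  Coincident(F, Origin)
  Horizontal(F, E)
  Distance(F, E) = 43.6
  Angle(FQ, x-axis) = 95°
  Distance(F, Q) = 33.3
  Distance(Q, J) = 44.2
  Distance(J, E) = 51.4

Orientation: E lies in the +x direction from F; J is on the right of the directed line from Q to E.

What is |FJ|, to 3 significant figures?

12.7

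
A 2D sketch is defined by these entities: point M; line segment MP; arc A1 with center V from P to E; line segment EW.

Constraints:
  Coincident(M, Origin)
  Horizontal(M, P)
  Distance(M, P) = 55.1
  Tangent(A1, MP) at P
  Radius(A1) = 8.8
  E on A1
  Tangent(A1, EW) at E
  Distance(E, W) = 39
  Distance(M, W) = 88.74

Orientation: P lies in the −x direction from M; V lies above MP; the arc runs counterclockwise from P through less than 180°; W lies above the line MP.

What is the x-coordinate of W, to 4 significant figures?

-78.64

M is at the origin; M and P share the same y with |MP| = 55.1 and P on the −x side, so P = (-55.10, 0.000). A1 meets MP tangentially, so VP is at right angles to MP, so V = P + (0, 8.8) = (-55.10, 8.800). Since VE ⟂ EW (tangency), |VW| = √(8.8² + 39.0²) = 39.98 regardless of where E sits on A1. So W lies on both circle(M, 88.74) and circle(V, 39.98); the above-MP intersection is W = (-78.64, 41.12). E is the foot of the tangent from W: E = (-49.30, 15.42).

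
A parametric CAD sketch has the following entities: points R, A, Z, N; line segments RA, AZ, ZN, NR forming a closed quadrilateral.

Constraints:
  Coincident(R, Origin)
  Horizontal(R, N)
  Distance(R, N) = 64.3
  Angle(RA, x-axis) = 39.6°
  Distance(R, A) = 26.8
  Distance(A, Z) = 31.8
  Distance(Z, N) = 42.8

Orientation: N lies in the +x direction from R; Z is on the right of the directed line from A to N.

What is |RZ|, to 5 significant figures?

28.096

R is at the origin; R and N share the same y with |RN| = 64.3 and N in +x, so N = (64.3, 0). RA runs at 39.6° with |RA| = 26.8, so A = (20.650, 17.083). Z is determined by |AZ| = 31.8 and |ZN| = 42.8 together: it lies at the intersection of circle(A, 31.8) and circle(N, 42.8). With |AN| = 46.874, the foot of the radical line on AN is 14.684 from A and the perpendicular offset is √(31.8² − 14.684²) = 28.207. Taking the right-of-AN solution: Z = (24.044, -14.535).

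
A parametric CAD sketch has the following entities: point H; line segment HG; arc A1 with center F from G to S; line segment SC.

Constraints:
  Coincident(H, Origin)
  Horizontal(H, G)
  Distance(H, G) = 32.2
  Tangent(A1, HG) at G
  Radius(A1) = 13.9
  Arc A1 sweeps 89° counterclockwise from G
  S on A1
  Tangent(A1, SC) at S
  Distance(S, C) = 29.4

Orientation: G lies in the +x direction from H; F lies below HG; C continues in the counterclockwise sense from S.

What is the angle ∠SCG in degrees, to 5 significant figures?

17.507°

H is at the origin; H and G share the same y with |HG| = 32.2 and G on the +x side, so G = (32.200, 0.0000). Since A1 is tangent to HG there, FG ⟂ HG, so F = G + (0, -13.9) = (32.200, -13.900). On A1, G sits at bearing 90° from F; an 89° counterclockwise sweep puts S at bearing 179°, so S = F + 13.9·(cos 179°, sin 179°) = (18.302, -13.657). A1 meets SC tangentially, so FS is at right angles to SC, so SC runs along (−sin 179°, cos 179°); with |SC| = 29.4, C = (17.789, -43.053). Then cos ∠SCG = CS·CG / (|CS||CG|), giving 17.507°.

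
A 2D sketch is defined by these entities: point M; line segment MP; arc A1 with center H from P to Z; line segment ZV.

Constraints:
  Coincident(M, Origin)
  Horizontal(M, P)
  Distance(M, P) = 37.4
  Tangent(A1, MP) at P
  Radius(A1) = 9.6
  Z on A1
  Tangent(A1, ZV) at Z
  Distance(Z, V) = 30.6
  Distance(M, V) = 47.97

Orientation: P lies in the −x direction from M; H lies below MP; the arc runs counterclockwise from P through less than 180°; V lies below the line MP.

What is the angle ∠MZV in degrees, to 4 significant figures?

71.94°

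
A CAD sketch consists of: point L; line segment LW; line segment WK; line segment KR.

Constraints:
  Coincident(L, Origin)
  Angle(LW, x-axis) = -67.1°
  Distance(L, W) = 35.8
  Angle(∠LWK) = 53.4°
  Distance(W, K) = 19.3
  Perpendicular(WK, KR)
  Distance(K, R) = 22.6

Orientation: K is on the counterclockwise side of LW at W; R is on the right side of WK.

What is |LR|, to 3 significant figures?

51.4

∠LWK = 53.4°, so WK runs at -67.1° + (180° − 53.4°) = 59.5° from the x-axis; with |WK| = 19.3, K = W + 19.3·(cos 59.5°, sin 59.5°) = (23.7, -16.3). The perpendicularity gives KR at right angles to WK; with |KR| = 22.6 on the right of WK, R = K + 22.6·(0.862, -0.508) = (43.2, -27.8). Then |LR| = |R − L| = 51.4.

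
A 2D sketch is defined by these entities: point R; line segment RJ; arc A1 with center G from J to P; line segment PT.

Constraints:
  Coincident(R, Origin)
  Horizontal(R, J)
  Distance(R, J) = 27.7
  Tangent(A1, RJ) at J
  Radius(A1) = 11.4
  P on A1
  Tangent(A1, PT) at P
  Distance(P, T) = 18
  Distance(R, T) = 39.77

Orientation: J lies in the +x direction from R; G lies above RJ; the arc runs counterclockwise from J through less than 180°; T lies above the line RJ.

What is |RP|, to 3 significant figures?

40.8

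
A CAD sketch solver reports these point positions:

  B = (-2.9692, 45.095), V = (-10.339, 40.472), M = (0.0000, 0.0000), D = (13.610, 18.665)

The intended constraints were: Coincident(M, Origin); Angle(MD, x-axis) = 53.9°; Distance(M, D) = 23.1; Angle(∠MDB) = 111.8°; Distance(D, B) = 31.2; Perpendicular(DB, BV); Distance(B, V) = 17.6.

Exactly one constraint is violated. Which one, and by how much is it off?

Distance(B, V) = 17.6 — off by 8.90.

M = (0.00, 0.00) ✓; MD at 53.90° ✓; |MD| = 23.10 ✓; ∠MDB = 111.8° ✓; |DB| = 31.20 ✓; ∠(DB, BV) = 90.00° ✓; |BV| = 8.700 ✗.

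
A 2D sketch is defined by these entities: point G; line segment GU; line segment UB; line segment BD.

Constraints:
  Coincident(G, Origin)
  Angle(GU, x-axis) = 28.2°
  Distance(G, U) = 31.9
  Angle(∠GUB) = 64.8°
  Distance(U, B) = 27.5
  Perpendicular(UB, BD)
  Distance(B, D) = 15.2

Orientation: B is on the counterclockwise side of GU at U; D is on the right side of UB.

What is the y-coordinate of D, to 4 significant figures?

43.67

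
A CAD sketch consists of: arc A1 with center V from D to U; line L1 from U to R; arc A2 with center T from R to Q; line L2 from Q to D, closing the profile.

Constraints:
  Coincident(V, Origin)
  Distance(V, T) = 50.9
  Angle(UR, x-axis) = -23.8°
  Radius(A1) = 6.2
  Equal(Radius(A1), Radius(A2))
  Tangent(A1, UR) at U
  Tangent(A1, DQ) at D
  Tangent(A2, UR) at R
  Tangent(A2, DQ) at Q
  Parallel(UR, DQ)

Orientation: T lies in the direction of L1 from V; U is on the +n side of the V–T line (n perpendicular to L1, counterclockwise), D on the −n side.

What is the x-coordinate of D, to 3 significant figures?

-2.50

The slot axis is L1's direction at -23.8°, so u = (cos -23.8°, sin -23.8°) = (0.915, -0.404) and n = (−sin -23.8°, cos -23.8°) = (0.404, 0.915). V is at the origin and T lies 50.9 along u from V, so T = 50.9·u = (46.6, -20.5). Tangency of A1 to both parallel lines with radius 6.2 puts U and D at V ± 6.2·n: U = (2.50, 5.67), D = (-2.50, -5.67). So D.x = -2.50.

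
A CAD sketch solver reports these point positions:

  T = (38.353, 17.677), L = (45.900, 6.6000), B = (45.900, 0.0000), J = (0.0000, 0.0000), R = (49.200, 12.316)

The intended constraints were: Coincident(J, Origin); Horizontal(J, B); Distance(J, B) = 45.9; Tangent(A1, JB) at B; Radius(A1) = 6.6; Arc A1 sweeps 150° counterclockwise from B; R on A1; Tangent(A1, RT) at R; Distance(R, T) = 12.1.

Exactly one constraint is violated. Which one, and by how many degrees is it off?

Tangent(A1, RT) at R — off by 3.70°.

J = (0.00, 0.00) ✓; J.y = 0.00, B.y = 0.00 ✓; |JB| = 45.90 ✓; ∠(LB, BJ) = 90.00° ✓; |LB| = 6.600 ✓; bearing(L→R) − bearing(L→B) = 150.0° ✓; |LR| = 6.600 ✓; ∠(LR, RT) = 86.30° ✗; |RT| = 12.10 ✓.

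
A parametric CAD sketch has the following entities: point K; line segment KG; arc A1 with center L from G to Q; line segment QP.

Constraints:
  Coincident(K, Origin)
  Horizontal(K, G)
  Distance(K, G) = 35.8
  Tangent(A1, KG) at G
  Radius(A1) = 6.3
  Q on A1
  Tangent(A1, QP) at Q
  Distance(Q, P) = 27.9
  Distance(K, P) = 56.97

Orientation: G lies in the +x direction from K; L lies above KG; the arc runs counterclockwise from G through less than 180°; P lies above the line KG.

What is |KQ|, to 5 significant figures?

42.344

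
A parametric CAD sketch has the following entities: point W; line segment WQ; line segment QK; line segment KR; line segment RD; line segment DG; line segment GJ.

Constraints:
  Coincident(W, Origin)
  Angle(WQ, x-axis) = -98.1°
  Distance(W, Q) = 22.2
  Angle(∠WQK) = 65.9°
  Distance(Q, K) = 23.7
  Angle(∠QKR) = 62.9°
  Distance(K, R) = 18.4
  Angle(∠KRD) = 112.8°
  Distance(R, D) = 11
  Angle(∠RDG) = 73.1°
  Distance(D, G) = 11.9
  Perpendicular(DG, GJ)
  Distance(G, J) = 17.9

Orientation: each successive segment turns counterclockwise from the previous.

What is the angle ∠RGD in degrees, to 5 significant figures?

50.415°

∠KRD = 112.8° gives RD at -159.70° from the x-axis; with |RD| = 11.0, D = (-3.2351, -5.8272). ∠RDG = 73.1° gives DG at -52.800° from the x-axis; with |DG| = 11.9, G = (3.9596, -15.306). Then cos ∠RGD = GR·GD / (|GR||GD|), giving 50.415°.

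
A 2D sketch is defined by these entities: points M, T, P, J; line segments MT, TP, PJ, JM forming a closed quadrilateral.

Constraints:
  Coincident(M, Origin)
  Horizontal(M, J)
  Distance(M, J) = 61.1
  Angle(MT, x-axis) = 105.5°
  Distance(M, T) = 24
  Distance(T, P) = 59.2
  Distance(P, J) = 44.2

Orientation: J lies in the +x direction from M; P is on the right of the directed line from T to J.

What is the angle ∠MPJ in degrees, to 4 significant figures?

97.20°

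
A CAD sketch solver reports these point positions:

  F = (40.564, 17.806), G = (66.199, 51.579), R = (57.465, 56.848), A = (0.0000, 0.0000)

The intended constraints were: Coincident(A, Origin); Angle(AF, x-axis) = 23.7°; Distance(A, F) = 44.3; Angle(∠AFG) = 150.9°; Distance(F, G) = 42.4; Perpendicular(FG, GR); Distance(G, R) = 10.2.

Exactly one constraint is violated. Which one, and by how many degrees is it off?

Perpendicular(FG, GR) — off by 6.10°.

A = (0.00, 0.00) ✓; AF at 23.70° ✓; |AF| = 44.30 ✓; ∠AFG = 150.9° ✓; |FG| = 42.40 ✓; ∠(FG, GR) = 96.10° ✗; |GR| = 10.20 ✓.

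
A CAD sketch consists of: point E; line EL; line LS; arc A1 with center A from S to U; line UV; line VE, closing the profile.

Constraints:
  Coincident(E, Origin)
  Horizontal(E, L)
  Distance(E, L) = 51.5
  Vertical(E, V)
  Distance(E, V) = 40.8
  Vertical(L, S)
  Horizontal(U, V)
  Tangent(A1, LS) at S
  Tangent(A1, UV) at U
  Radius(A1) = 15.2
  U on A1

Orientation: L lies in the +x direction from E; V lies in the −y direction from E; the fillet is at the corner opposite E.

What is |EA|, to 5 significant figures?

44.419

E and V share the same x with |EV| = 40.8 and V on the −y side, so V = (0.0000, -40.800). The virtual corner opposite E is at (51.500, -40.800). A1 meets LS tangentially, so AS is at right angles to LS and A1 meets UV tangentially, so AU is at right angles to UV, with radius 15.2, so the center A sits 15.2 in from both sides at A = (36.300, -25.600). Then |EA| = |A − E| = 44.419.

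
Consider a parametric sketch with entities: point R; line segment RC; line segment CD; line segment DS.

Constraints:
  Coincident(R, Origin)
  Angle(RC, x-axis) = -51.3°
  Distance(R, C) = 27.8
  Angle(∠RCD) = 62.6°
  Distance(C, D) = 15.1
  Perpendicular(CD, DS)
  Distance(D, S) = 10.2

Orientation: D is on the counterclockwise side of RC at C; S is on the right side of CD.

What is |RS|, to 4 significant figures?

34.96

R is at the origin; RC runs at -51.3° with length 27.8, so C = 27.8·(cos -51.3°, sin -51.3°) = (17.38, -21.70). ∠RCD = 62.6°, so CD runs at -51.3° + (180° − 62.6°) = 66.10° from the x-axis; with |CD| = 15.1, D = C + 15.1·(cos 66.10°, sin 66.10°) = (23.50, -7.891). CD is perpendicular to DS; with |DS| = 10.2 on the right of CD, S = D + 10.2·(0.9143, -0.4051) = (32.82, -12.02). Then |RS| = |S − R| = 34.96.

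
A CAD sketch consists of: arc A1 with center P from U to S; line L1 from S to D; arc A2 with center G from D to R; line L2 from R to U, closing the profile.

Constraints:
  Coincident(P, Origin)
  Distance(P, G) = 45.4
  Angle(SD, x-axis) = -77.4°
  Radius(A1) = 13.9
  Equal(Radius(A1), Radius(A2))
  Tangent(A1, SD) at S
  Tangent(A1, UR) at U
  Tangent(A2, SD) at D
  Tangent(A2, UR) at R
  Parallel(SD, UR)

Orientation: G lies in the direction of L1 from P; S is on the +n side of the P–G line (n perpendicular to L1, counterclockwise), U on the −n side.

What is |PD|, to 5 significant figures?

47.480

The slot axis is L1's direction at -77.4°, so u = (cos -77.4°, sin -77.4°) = (0.21814, -0.97592) and n = (−sin -77.4°, cos -77.4°) = (0.97592, 0.21814). P is at the origin and G lies 45.4 along u from P, so G = 45.4·u = (9.9037, -44.307). Tangency of A1 to both parallel lines with radius 13.9 puts S and U at P ± 13.9·n: S = (13.565, 3.0322), U = (-13.565, -3.0322). Equal radii place D and R the same way about G: D = G + 13.9·n = (23.469, -41.274), R = G − 13.9·n = (-3.6615, -47.339). Then |PD| = |D − P| = 47.480.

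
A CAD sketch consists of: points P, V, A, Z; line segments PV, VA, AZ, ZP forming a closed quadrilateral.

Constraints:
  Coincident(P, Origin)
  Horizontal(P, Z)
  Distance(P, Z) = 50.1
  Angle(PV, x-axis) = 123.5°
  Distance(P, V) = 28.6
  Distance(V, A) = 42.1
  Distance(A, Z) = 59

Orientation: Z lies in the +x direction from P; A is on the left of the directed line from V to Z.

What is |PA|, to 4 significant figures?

52.42

P is at the origin; P and Z share the same y with |PZ| = 50.1 and Z in +x, so Z = (50.1, 0). PV runs at 123.5° with |PV| = 28.6, so V = (-15.79, 23.85). A is determined by |VA| = 42.1 and |AZ| = 59.0 together: it lies at the intersection of circle(V, 42.1) and circle(Z, 59.0). With |VZ| = 70.07, the foot of the radical line on VZ is 22.84 from V and the perpendicular offset is √(42.1² − 22.84²) = 35.36. Taking the left-of-VZ solution: A = (17.73, 49.33).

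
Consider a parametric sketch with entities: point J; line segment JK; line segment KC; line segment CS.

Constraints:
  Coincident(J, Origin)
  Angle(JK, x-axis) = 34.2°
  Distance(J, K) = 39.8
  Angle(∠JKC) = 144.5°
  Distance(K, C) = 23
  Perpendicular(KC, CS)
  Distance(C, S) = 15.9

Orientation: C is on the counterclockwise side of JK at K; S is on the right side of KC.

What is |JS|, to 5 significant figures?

67.759

∠JKC = 144.5°, so KC runs at 34.2° + (180° − 144.5°) = 69.700° from the x-axis; with |KC| = 23.0, C = K + 23.0·(cos 69.700°, sin 69.700°) = (40.897, 43.942). KC is perpendicular to CS; with |CS| = 15.9 on the right of KC, S = C + 15.9·(0.93789, -0.34694) = (55.810, 38.426). Then |JS| = |S − J| = 67.759.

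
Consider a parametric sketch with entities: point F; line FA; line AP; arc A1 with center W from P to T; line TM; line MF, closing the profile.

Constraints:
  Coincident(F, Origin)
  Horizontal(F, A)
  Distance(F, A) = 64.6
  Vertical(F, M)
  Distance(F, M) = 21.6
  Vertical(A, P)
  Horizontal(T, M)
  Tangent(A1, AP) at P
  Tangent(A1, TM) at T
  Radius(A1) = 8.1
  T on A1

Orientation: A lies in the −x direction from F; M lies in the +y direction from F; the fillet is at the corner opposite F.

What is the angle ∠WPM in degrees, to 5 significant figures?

7.1468°

The virtual corner opposite F is at (-64.600, 21.600). Tangency of A1 to AP means the radius WP is perpendicular to AP and the tangent condition forces WT to be normal to TM, with radius 8.1, so the center W sits 8.1 in from both sides at W = (-56.500, 13.500). That places the tangent points at P = (-64.600, 13.500) on AP and T = (-56.500, 21.600) on TM. Then cos ∠WPM = PW·PM / (|PW||PM|), giving 7.1468°.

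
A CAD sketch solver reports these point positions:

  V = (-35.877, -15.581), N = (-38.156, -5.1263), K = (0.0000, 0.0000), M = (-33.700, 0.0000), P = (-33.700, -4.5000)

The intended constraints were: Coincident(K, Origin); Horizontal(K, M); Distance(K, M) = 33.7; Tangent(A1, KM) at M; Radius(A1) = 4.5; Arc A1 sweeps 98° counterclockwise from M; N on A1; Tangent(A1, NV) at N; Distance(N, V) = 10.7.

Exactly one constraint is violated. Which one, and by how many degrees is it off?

Tangent(A1, NV) at N — off by 4.30°.

K = (0.00, 0.00) ✓; K.y = 0.00, M.y = 0.00 ✓; |KM| = 33.70 ✓; ∠(PM, MK) = 90.00° ✓; |PM| = 4.500 ✓; bearing(P→N) − bearing(P→M) = 98.00° ✓; |PN| = 4.500 ✓; ∠(PN, NV) = 85.70° ✗; |NV| = 10.70 ✓.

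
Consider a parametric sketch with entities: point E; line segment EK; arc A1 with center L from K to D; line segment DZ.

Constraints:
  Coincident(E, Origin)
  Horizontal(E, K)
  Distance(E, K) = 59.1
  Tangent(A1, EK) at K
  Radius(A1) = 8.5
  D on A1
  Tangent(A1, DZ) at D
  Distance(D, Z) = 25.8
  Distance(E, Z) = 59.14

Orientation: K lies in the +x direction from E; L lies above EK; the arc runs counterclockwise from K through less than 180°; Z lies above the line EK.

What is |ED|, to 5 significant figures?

67.025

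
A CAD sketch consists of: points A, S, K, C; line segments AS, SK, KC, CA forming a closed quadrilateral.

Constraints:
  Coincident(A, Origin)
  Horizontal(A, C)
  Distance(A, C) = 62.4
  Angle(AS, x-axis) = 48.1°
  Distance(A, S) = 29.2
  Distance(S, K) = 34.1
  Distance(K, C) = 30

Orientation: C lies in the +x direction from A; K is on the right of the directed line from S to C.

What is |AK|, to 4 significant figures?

35.07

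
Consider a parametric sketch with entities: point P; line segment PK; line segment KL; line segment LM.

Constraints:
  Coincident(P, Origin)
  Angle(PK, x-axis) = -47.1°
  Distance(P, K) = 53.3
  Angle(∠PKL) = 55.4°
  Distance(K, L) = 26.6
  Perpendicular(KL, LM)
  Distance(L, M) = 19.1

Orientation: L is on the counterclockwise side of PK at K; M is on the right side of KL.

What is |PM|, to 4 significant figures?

63.08

P is at the origin; PK runs at -47.1° with length 53.3, so K = 53.3·(cos -47.1°, sin -47.1°) = (36.28, -39.04). ∠PKL = 55.4°, so KL runs at -47.1° + (180° − 55.4°) = 77.50° from the x-axis; with |KL| = 26.6, L = K + 26.6·(cos 77.50°, sin 77.50°) = (42.04, -13.08). KL ⟂ LM; with |LM| = 19.1 on the right of KL, M = L + 19.1·(0.9763, -0.2164) = (60.69, -17.21). Then |PM| = |M − P| = 63.08.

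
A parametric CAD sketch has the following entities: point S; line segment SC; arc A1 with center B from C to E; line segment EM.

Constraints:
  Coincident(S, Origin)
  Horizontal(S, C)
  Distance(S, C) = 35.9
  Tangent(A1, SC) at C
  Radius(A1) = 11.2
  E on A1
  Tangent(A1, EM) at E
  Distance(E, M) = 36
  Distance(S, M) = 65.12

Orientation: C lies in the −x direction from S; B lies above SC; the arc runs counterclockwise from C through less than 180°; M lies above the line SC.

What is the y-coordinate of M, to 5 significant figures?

48.026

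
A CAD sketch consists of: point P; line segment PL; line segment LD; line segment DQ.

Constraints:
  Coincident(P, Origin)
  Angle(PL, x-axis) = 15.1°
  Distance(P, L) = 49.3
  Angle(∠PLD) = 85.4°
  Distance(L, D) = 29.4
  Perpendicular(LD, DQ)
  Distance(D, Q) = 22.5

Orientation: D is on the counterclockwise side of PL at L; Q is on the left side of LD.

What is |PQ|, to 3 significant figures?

36.8

P is at the origin; PL runs at 15.1° with length 49.3, so L = 49.3·(cos 15.1°, sin 15.1°) = (47.6, 12.8). ∠PLD = 85.4°, so LD runs at 15.1° + (180° − 85.4°) = 110° from the x-axis; with |LD| = 29.4, D = L + 29.4·(cos 110°, sin 110°) = (37.7, 40.5). LD ⟂ DQ; with |DQ| = 22.5 on the left of LD, Q = D + 22.5·(-0.941, -0.337) = (16.5, 32.9). Then |PQ| = |Q − P| = 36.8.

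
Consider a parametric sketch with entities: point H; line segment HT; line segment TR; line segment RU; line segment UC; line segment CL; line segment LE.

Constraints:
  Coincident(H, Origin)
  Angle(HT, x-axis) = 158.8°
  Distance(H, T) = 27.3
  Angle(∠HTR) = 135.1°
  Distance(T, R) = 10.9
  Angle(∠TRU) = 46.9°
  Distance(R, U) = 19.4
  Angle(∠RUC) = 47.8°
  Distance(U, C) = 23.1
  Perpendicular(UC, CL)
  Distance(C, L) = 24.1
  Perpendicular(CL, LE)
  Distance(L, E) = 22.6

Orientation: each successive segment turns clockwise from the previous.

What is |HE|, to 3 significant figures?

41.7

UC is perpendicular to CL, so CL runs at 119°; with |CL| = 24.1, L = (-43.4, 23.6). CL is perpendicular to LE, so LE runs at 28.6°; with |LE| = 22.6, E = (-23.5, 34.4). Then |HE| = |E − H| = 41.7.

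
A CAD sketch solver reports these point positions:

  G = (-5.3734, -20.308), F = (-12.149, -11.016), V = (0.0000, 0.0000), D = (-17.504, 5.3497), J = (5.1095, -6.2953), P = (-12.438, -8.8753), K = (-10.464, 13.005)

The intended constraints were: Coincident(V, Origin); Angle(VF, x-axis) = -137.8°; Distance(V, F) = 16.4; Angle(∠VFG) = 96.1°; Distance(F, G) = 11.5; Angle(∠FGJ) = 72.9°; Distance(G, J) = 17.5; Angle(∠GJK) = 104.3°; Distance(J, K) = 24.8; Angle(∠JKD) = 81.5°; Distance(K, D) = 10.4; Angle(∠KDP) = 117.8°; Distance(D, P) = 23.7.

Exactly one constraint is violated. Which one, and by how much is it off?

Distance(D, P) = 23.7 — off by 8.60.

V = (0.00, 0.00) ✓; VF at -137.8° ✓; |VF| = 16.40 ✓; ∠VFG = 96.10° ✓; |FG| = 11.50 ✓; ∠FGJ = 72.90° ✓; |GJ| = 17.50 ✓; ∠GJK = 104.3° ✓; |JK| = 24.80 ✓; ∠JKD = 81.50° ✓; |KD| = 10.40 ✓; ∠KDP = 117.8° ✓; |DP| = 15.10 ✗.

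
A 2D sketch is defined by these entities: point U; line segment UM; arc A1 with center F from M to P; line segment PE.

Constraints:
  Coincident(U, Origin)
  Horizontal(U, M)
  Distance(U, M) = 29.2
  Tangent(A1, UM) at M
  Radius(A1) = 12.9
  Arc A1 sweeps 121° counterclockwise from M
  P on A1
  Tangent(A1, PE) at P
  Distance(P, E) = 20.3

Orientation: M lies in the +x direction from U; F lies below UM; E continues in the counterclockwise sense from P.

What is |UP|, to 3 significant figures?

26.7

Since A1 is tangent to UM there, FM ⟂ UM, so F = M + (0, -12.9) = (29.2, -12.9). On A1, M sits at bearing 90° from F; a 121° counterclockwise sweep puts P at bearing 211°, so P = F + 12.9·(cos 211°, sin 211°) = (18.1, -19.5). Then |UP| = |P − U| = 26.7.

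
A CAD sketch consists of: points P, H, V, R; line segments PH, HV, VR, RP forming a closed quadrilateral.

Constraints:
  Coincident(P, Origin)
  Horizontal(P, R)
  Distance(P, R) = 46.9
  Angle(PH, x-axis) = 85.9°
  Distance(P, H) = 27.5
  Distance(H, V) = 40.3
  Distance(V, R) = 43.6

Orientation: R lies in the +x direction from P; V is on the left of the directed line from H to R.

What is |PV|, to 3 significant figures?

58.1

P is at the origin; PR is horizontal with |PR| = 46.9 and R in +x, so R = (46.9, 0). PH runs at 85.9° with |PH| = 27.5, so H = (1.97, 27.4). V is determined by |HV| = 40.3 and |VR| = 43.6 together: it lies at the intersection of circle(H, 40.3) and circle(R, 43.6). With |HR| = 52.6, the foot of the radical line on HR is 23.7 from H and the perpendicular offset is √(40.3² − 23.7²) = 32.6. Taking the left-of-HR solution: V = (39.2, 42.9).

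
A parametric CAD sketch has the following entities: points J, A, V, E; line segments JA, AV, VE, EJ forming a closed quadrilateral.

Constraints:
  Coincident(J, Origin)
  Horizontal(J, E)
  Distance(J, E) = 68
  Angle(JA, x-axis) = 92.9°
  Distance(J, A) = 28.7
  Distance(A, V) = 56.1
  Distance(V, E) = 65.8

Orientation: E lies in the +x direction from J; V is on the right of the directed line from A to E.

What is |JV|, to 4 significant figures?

27.79

Checks: |AV| = 56.10 ✓; |VE| = 65.80 ✓.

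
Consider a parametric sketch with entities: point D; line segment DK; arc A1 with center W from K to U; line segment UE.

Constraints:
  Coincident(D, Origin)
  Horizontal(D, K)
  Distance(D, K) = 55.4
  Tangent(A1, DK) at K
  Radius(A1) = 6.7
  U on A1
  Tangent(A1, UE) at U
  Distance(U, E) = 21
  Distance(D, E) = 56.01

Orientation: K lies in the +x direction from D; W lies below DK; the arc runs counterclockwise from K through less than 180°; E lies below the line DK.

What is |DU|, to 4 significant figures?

49.16

Checks: |WU| = 6.700 ✓; ∠(WU, UE) = 90.00° ✓; |UE| = 21.00 ✓; |DE| = 56.01 ✓.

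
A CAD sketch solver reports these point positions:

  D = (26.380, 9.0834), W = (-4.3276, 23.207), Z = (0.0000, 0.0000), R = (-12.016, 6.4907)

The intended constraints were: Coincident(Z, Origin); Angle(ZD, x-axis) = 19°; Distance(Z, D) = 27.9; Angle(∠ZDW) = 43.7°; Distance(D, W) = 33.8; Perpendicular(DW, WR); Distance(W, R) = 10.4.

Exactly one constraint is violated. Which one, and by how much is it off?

Distance(W, R) = 10.4 — off by 8.00.

Z = (0.00, 0.00) ✓; ZD at 19.00° ✓; |ZD| = 27.90 ✓; ∠ZDW = 43.70° ✓; |DW| = 33.80 ✓; ∠(DW, WR) = 90.00° ✓; |WR| = 18.40 ✗.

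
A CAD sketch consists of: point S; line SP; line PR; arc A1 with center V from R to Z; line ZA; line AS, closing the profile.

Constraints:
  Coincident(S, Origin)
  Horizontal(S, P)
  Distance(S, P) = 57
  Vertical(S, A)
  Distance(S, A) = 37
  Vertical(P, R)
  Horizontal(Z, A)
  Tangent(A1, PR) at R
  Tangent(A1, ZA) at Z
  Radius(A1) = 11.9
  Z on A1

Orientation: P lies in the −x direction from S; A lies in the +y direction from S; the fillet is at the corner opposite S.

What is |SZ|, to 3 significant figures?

58.3

S is at the origin; S and P share the same y with |SP| = 57.0 and P on the −x side, so P = (-57.0, 0.00). SA is vertical with |SA| = 37.0 and A on the +y side, so A = (0.00, 37.0). The virtual corner opposite S is at (-57.0, 37.0). The tangent condition forces VR to be normal to PR and A1 meets ZA tangentially, so VZ is at right angles to ZA, with radius 11.9, so the center V sits 11.9 in from both sides at V = (-45.1, 25.1). That places the tangent points at R = (-57.0, 25.1) on PR and Z = (-45.1, 37.0) on ZA. Then |SZ| = |Z − S| = 58.3.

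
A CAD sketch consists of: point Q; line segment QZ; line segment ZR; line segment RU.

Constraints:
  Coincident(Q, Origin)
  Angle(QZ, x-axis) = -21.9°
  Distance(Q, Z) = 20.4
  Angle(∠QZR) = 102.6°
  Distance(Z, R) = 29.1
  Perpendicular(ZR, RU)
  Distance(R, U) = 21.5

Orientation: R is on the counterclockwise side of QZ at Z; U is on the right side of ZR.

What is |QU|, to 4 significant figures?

53.29

∠QZR = 102.6°, so ZR runs at -21.9° + (180° − 102.6°) = 55.50° from the x-axis; with |ZR| = 29.1, R = Z + 29.1·(cos 55.50°, sin 55.50°) = (35.41, 16.37). ZR is perpendicular to RU; with |RU| = 21.5 on the right of ZR, U = R + 21.5·(0.8241, -0.5664) = (53.13, 4.195). Then |QU| = |U − Q| = 53.29.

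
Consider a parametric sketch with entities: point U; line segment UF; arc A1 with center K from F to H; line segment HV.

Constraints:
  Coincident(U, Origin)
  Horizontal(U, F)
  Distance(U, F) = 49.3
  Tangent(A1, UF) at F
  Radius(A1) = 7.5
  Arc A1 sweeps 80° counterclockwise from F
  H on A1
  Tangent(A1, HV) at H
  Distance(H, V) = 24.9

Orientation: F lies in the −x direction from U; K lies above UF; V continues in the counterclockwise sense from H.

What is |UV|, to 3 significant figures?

48.5

U is at the origin; U and F share the same y with |UF| = 49.3 and F on the −x side, so F = (-49.3, 0.00). A1 meets UF tangentially, so KF is at right angles to UF, so K = F + (0, 7.5) = (-49.3, 7.50). On A1, F sits at bearing -90° from K; an 80° counterclockwise sweep puts H at bearing -10°, so H = K + 7.5·(cos -10°, sin -10°) = (-41.9, 6.20). Tangency of A1 to HV means the radius KH is perpendicular to HV, so HV runs along (−sin -10°, cos -10°); with |HV| = 24.9, V = (-37.6, 30.7). Then |UV| = |V − U| = 48.5.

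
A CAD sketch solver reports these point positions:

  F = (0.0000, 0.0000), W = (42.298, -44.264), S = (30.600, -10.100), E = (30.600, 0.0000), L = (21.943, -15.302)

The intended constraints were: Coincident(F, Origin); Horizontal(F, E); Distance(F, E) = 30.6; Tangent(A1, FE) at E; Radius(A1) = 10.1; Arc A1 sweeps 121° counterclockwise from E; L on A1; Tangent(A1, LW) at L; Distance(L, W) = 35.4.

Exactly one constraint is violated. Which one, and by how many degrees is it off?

Tangent(A1, LW) at L — off by 4.10°.

F = (0.00, 0.00) ✓; F.y = 0.00, E.y = 0.00 ✓; |FE| = 30.60 ✓; ∠(SE, EF) = 90.00° ✓; |SE| = 10.10 ✓; bearing(S→L) − bearing(S→E) = 121.0° ✓; |SL| = 10.10 ✓; ∠(SL, LW) = 85.90° ✗; |LW| = 35.40 ✓.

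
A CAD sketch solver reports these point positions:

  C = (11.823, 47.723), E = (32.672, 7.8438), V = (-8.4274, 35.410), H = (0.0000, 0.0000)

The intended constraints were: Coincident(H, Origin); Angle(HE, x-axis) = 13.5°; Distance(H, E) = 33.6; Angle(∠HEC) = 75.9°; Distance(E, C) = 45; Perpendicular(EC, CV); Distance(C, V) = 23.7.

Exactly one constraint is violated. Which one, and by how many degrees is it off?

Perpendicular(EC, CV) — off by 3.70°.

H = (0.00, 0.00) ✓; HE at 13.50° ✓; |HE| = 33.60 ✓; ∠HEC = 75.90° ✓; |EC| = 45.00 ✓; ∠(EC, CV) = 93.70° ✗; |CV| = 23.70 ✓.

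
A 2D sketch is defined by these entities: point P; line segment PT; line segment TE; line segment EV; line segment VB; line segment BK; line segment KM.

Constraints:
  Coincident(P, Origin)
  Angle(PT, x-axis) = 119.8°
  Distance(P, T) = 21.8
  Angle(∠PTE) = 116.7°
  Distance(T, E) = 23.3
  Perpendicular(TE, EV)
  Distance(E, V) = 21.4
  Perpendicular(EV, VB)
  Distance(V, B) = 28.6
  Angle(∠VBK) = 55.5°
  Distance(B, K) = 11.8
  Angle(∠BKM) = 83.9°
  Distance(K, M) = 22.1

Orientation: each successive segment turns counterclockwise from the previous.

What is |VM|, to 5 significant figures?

6.9336

P is at the origin; PT runs at 119.8° with length 21.8, so T = (-10.834, 18.917). ∠PTE = 116.7° gives TE at -176.90° from the x-axis; with |TE| = 23.3, E = (-34.100, 17.657). TE ⟂ EV, so EV runs at -86.900°; with |EV| = 21.4, V = (-32.943, -3.7114). EV is perpendicular to VB, so VB runs at 3.1000°; with |VB| = 28.6, B = (-4.3845, -2.1648). ∠VBK = 55.5° gives BK at 127.60° from the x-axis; with |BK| = 11.8, K = (-11.584, 7.1842). ∠BKM = 83.9° gives KM at -136.30° from the x-axis; with |KM| = 22.1, M = (-27.562, -8.0843). Then |VM| = |M − V| = 6.9336.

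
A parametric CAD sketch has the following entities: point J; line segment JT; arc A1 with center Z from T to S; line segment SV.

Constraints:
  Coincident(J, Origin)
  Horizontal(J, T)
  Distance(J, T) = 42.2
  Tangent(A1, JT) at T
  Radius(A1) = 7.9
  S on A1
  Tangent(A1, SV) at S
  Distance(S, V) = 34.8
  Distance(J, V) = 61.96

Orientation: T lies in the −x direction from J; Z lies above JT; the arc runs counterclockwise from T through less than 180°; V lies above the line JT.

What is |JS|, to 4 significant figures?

36.03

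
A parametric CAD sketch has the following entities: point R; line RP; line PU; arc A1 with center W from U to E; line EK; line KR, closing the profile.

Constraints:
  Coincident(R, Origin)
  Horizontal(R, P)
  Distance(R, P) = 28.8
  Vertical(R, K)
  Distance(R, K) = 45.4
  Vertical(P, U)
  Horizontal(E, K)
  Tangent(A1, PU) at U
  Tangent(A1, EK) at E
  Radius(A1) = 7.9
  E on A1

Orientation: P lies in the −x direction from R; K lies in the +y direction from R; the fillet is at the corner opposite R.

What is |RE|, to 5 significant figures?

49.980

The virtual corner opposite R is at (-28.800, 45.400). Since A1 is tangent to PU there, WU ⟂ PU and the tangent condition forces WE to be normal to EK, with radius 7.9, so the center W sits 7.9 in from both sides at W = (-20.900, 37.500). That places the tangent points at U = (-28.800, 37.500) on PU and E = (-20.900, 45.400) on EK. Then |RE| = |E − R| = 49.980.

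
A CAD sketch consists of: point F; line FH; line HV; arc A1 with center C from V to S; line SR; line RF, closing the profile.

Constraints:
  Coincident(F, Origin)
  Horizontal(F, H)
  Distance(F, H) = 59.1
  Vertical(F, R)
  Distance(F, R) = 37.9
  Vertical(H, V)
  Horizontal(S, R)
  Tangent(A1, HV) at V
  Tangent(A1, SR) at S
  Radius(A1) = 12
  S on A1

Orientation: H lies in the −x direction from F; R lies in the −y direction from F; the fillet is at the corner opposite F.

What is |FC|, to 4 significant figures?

53.75

F is at the origin; FH is horizontal with |FH| = 59.1 and H on the −x side, so H = (-59.10, 0.000). FR is vertical with |FR| = 37.9 and R on the −y side, so R = (0.000, -37.90). The virtual corner opposite F is at (-59.10, -37.90). Tangency of A1 to HV means the radius CV is perpendicular to HV and since A1 is tangent to SR there, CS ⟂ SR, with radius 12.0, so the center C sits 12.0 in from both sides at C = (-47.10, -25.90). Then |FC| = |C − F| = 53.75.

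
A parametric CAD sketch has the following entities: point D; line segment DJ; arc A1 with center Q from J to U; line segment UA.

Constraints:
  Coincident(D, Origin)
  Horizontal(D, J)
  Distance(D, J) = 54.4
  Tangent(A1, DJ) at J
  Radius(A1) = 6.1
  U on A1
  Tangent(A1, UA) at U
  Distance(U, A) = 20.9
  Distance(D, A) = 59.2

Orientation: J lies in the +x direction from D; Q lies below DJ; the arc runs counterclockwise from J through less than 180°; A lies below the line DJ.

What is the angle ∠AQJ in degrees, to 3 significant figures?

174°

Checks: ∠(QJ, JD) = 90.00° ✓; |QJ| = 6.100 ✓; |QU| = 6.100 ✓; ∠(QU, UA) = 90.00° ✓; |UA| = 20.90 ✓; |DA| = 59.20 ✓.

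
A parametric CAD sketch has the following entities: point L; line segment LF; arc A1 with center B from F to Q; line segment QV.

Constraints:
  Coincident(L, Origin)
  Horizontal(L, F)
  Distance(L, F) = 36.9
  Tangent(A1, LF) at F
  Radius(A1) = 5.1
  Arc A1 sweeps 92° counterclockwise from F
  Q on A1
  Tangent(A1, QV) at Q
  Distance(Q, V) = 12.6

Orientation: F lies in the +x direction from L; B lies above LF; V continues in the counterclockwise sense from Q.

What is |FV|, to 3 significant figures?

18.5

L is at the origin; L and F share the same y with |LF| = 36.9 and F on the +x side, so F = (36.9, 0.00). The tangent condition forces BF to be normal to LF, so B = F + (0, 5.1) = (36.9, 5.10). On A1, F sits at bearing -90° from B; a 92° counterclockwise sweep puts Q at bearing 2°, so Q = B + 5.1·(cos 2°, sin 2°) = (42.0, 5.28). Tangency of A1 to QV means the radius BQ is perpendicular to QV, so QV runs along (−sin 2°, cos 2°); with |QV| = 12.6, V = (41.6, 17.9). Then |FV| = |V − F| = 18.5.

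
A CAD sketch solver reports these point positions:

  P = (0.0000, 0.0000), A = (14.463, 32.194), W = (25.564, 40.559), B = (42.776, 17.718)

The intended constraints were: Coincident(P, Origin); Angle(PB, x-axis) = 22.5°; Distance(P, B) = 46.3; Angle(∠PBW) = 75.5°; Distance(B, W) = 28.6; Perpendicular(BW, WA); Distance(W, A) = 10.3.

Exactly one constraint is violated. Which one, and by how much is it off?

Distance(W, A) = 10.3 — off by 3.60.

P = (0.00, 0.00) ✓; PB at 22.50° ✓; |PB| = 46.30 ✓; ∠PBW = 75.50° ✓; |BW| = 28.60 ✓; ∠(BW, WA) = 90.00° ✓; |WA| = 13.90 ✗.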